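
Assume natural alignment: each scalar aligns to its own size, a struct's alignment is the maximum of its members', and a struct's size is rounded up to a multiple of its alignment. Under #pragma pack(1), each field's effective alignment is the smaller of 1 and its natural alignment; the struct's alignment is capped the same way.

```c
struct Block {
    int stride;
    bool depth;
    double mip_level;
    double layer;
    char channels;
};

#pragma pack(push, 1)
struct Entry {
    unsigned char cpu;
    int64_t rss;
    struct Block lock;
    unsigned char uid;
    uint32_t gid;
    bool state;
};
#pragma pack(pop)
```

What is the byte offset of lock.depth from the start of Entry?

Block: stride at 0 (size 4, align 4) → ends 4; depth at 4 (size 1, align 1) → ends 5; pad 3 to align 8 for mip_level; mip_level at 8 (size 8, align 8) → ends 16; layer at 16 (size 8, align 8) → ends 24; channels at 24 (size 1, align 1) → ends 25; tail pad 7 to reach multiple of 8; total 32 bytes, alignment 8
cpu at 0 (size 1, align 1) → ends 1
rss at 1 (size 8, align 1) → ends 9
lock at 9 (size 32, align 1) → ends 41
within Block: depth at 4
9 + 4 = 13

13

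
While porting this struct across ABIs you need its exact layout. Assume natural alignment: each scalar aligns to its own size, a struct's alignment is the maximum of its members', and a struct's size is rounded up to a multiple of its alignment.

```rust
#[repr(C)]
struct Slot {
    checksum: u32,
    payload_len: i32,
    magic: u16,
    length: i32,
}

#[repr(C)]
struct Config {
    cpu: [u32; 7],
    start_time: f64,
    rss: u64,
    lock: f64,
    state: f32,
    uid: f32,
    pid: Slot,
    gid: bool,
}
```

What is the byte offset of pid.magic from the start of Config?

Slot: 0..4  checksum  (4B, 4-aligned); 4..8  payload_len  (4B, 4-aligned); 8..10  magic  (2B, 2-aligned); 10..12  -- padding (2B); 12..16  length  (4B, 4-aligned); sizeof = 16, alignof = 4
0..28  cpu  (28B, 4-aligned)
28..32  -- padding (4B)
32..40  start_time  (8B, 8-aligned)
40..48  rss  (8B, 8-aligned)
48..56  lock  (8B, 8-aligned)
56..60  state  (4B, 4-aligned)
60..64  uid  (4B, 4-aligned)
64..80  pid  (16B, 4-aligned)
within Slot: magic at 8
64 + 8 = 72

72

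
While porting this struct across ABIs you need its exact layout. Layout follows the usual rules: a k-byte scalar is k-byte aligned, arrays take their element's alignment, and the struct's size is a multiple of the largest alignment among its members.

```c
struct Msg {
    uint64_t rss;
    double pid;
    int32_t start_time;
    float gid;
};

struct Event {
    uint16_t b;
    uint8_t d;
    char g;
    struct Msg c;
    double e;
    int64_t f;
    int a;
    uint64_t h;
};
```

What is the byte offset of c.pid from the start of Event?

Msg: 0..8  rss  (8B, 8-aligned); 8..16  pid  (8B, 8-aligned); 16..20  start_time  (4B, 4-aligned); 20..24  gid  (4B, 4-aligned); sizeof = 24, alignof = 8
0..2  b  (2B, 2-aligned)
2..3  d  (1B, 1-aligned)
3..4  g  (1B, 1-aligned)
4..8  -- padding (4B)
8..32  c  (24B, 8-aligned)
within Msg: pid at 8
8 + 8 = 16

16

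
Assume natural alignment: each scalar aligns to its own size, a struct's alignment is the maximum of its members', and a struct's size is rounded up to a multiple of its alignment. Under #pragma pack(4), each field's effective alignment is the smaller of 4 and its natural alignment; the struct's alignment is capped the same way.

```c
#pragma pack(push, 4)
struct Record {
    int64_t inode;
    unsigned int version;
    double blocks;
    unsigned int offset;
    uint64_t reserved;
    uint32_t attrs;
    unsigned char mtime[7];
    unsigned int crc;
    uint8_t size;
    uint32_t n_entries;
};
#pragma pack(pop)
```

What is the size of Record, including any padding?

inode at 0 (size 8, align 4) → ends 8
version at 8 (size 4, align 4) → ends 12
blocks at 12 (size 8, align 4) → ends 20
offset at 20 (size 4, align 4) → ends 24
reserved at 24 (size 8, align 4) → ends 32
attrs at 32 (size 4, align 4) → ends 36
mtime at 36 (size 7, align 1) → ends 43
pad 1 to align 4 for crc
crc at 44 (size 4, align 4) → ends 48
size at 48 (size 1, align 1) → ends 49
pad 3 to align 4 for n_entries
n_entries at 52 (size 4, align 4) → ends 56
total 56 bytes, alignment 4

56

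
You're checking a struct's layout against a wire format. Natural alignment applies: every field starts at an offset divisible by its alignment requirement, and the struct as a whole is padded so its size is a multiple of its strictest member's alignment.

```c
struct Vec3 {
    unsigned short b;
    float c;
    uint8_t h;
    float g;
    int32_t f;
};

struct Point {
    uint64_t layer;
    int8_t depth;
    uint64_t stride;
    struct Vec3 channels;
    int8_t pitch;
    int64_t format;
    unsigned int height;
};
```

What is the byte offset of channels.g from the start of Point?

36

Vec3: 0..2  b  (2B, 2-aligned); 2..4  -- padding (2B); 4..8  c  (4B, 4-aligned); 8..9  h  (1B, 1-aligned); 9..12  -- padding (3B); 12..16  g  (4B, 4-aligned); 16..20  f  (4B, 4-aligned); sizeof = 20, alignof = 4
0..8  layer  (8B, 8-aligned)
8..9  depth  (1B, 1-aligned)
9..16  -- padding (7B)
16..24  stride  (8B, 8-aligned)
24..44  channels  (20B, 4-aligned)
within Vec3: g at 12
24 + 12 = 36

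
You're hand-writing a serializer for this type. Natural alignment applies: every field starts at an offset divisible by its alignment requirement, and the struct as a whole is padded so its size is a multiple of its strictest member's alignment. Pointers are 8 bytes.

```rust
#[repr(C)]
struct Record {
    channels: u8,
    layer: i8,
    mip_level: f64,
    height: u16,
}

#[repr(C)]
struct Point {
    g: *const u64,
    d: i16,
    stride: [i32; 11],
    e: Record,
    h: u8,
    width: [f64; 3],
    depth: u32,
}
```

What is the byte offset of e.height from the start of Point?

72

Record: channels at 0 (size 1, align 1) → ends 1; layer at 1 (size 1, align 1) → ends 2; pad 6 to align 8 for mip_level; mip_level at 8 (size 8, align 8) → ends 16; height at 16 (size 2, align 2) → ends 18; tail pad 6 to reach multiple of 8; total 24 bytes, alignment 8
g at 0 (size 8, align 8) → ends 8
d at 8 (size 2, align 2) → ends 10
pad 2 to align 4 for stride
stride at 12 (size 44, align 4) → ends 56
e at 56 (size 24, align 8) → ends 80
within Record: height at 16
56 + 16 = 72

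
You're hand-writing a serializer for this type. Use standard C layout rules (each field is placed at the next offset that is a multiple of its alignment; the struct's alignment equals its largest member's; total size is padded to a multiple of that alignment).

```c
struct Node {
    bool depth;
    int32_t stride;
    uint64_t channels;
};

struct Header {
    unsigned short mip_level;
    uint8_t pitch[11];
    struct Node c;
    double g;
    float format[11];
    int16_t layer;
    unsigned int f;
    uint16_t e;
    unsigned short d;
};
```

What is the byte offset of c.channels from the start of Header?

24

Node: @0: depth [1B, align 1] → 1; +3 pad (align 4); @4: stride [4B, align 4] → 8; @8: channels [8B, align 8] → 16; size 16, align 8
@0: mip_level [2B, align 2] → 2
@2: pitch [11B, align 1] → 13
+3 pad (align 8)
@16: c [16B, align 8] → 32
within Node: channels at 8
16 + 8 = 24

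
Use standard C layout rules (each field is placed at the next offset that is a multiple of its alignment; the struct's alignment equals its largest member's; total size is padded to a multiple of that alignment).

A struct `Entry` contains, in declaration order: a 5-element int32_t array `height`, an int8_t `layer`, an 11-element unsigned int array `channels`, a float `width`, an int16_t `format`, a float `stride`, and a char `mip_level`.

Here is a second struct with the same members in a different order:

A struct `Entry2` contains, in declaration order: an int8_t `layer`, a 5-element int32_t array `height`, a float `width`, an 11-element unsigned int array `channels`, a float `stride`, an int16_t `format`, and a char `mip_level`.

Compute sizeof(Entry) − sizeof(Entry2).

@0: height [20B, align 4] → 20
@20: layer [1B, align 1] → 21
+3 pad (align 4)
@24: channels [44B, align 4] → 68
@68: width [4B, align 4] → 72
@72: format [2B, align 2] → 74
+2 pad (align 4)
@76: stride [4B, align 4] → 80
@80: mip_level [1B, align 1] → 81
+3 tail pad (align 4)
size 84, align 4
— Entry2 —
@0: layer [1B, align 1] → 1
+3 pad (align 4)
@4: height [20B, align 4] → 24
@24: width [4B, align 4] → 28
@28: channels [44B, align 4] → 72
@72: stride [4B, align 4] → 76
@76: format [2B, align 2] → 78
@78: mip_level [1B, align 1] → 79
+1 tail pad (align 4)
size 80, align 4
84 − 80 = 4

4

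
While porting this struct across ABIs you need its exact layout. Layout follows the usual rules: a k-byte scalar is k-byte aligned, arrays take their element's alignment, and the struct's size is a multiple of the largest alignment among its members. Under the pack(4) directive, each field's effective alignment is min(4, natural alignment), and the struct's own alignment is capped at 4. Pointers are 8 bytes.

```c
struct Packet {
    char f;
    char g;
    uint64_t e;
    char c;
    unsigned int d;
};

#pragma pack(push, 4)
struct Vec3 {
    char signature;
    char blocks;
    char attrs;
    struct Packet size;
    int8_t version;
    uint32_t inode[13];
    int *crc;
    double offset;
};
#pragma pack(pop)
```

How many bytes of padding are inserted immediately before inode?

Packet: 0..1  f  (1B, 1-aligned); 1..2  g  (1B, 1-aligned); 2..8  -- padding (6B); 8..16  e  (8B, 8-aligned); 16..17  c  (1B, 1-aligned); 17..20  -- padding (3B); 20..24  d  (4B, 4-aligned); sizeof = 24, alignof = 8
0..1  signature  (1B, 1-aligned)
1..2  blocks  (1B, 1-aligned)
2..3  attrs  (1B, 1-aligned)
3..4  -- padding (1B)
4..28  size  (24B, 4-aligned)
28..29  version  (1B, 1-aligned)
29..32  -- padding (3B)
32..84  inode  (52B, 4-aligned)

3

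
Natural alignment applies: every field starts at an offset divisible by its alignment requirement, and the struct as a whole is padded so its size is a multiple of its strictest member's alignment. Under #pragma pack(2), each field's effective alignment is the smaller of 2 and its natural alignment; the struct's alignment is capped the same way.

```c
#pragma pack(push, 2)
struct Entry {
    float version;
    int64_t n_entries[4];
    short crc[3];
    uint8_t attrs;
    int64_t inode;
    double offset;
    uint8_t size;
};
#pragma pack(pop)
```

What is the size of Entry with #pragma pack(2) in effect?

62

@0: version [4B, align 2] → 4
@4: n_entries [32B, align 2] → 36
@36: crc [6B, align 2] → 42
@42: attrs [1B, align 1] → 43
+1 pad (align 2)
@44: inode [8B, align 2] → 52
@52: offset [8B, align 2] → 60
@60: size [1B, align 1] → 61
+1 tail pad (align 2)
size 62, align 2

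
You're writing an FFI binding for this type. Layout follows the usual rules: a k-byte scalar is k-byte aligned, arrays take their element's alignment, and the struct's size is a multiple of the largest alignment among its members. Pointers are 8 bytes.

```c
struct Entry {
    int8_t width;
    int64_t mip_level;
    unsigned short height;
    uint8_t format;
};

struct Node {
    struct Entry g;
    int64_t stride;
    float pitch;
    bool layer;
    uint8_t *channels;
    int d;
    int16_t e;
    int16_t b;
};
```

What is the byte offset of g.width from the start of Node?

0

Entry: width at 0 (size 1, align 1) → ends 1; pad 7 to align 8 for mip_level; mip_level at 8 (size 8, align 8) → ends 16; height at 16 (size 2, align 2) → ends 18; format at 18 (size 1, align 1) → ends 19; tail pad 5 to reach multiple of 8; total 24 bytes, alignment 8
g at 0 (size 24, align 8) → ends 24
within Entry: width at 0
0 + 0 = 0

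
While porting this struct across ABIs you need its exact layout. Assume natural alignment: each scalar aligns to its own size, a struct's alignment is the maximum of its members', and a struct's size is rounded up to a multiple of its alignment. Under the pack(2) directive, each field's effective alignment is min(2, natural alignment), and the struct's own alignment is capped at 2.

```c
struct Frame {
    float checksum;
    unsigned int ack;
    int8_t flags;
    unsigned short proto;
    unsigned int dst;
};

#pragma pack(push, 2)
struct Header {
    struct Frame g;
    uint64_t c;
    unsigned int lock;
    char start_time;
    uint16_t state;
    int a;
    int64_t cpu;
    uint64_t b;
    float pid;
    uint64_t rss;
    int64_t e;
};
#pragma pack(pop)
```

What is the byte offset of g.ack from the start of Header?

4

Frame: @0: checksum [4B, align 4] → 4; @4: ack [4B, align 4] → 8; @8: flags [1B, align 1] → 9; +1 pad (align 2); @10: proto [2B, align 2] → 12; @12: dst [4B, align 4] → 16; size 16, align 4
@0: g [16B, align 2] → 16
within Frame: ack at 4
0 + 4 = 4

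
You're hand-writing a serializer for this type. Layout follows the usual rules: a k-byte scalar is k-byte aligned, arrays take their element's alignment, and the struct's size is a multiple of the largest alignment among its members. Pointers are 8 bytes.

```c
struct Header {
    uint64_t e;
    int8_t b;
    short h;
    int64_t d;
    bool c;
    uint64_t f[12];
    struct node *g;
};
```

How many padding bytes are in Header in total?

@0: e [8B, align 8] → 8
@8: b [1B, align 1] → 9
+1 pad (align 2)
@10: h [2B, align 2] → 12
+4 pad (align 8)
@16: d [8B, align 8] → 24
@24: c [1B, align 1] → 25
+7 pad (align 8)
@32: f [96B, align 8] → 128
@128: g [8B, align 8] → 136
size 136, align 8
data bytes 124, size 136 → padding 12

12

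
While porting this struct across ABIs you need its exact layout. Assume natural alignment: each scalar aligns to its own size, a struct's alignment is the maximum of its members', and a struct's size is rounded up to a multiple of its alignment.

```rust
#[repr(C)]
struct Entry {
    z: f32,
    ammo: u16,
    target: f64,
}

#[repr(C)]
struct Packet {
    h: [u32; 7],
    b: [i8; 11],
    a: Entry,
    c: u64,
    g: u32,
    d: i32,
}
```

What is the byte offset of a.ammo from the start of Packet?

44

Entry: z at 0 (size 4, align 4) → ends 4; ammo at 4 (size 2, align 2) → ends 6; pad 2 to align 8 for target; target at 8 (size 8, align 8) → ends 16; total 16 bytes, alignment 8
h at 0 (size 28, align 4) → ends 28
b at 28 (size 11, align 1) → ends 39
pad 1 to align 8 for a
a at 40 (size 16, align 8) → ends 56
within Entry: ammo at 4
40 + 4 = 44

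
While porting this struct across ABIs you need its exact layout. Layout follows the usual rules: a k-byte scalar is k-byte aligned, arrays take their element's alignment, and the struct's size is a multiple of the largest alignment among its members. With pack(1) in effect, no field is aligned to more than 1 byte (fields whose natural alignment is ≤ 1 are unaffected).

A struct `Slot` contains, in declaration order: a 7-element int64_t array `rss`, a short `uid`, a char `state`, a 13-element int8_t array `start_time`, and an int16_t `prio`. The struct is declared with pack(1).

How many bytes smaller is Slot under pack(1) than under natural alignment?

6

natural layout:
  @0: rss [56B, align 8] → 56
  @56: uid [2B, align 2] → 58
  @58: state [1B, align 1] → 59
  @59: start_time [13B, align 1] → 72
  @72: prio [2B, align 2] → 74
  +6 tail pad (align 8)
  size 80, align 8
packed(1) layout:
  @0: rss [56B, align 1] → 56
  @56: uid [2B, align 1] → 58
  @58: state [1B, align 1] → 59
  @59: start_time [13B, align 1] → 72
  @72: prio [2B, align 1] → 74
  size 74, align 1
80 − 74 = 6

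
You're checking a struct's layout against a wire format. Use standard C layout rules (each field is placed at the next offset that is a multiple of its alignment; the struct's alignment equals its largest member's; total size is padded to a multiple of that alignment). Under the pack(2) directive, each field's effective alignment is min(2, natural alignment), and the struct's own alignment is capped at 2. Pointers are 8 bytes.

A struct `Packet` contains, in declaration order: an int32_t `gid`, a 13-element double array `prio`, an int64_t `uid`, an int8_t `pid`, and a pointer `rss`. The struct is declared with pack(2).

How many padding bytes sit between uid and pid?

@0: gid [4B, align 2] → 4
@4: prio [104B, align 2] → 108
@108: uid [8B, align 2] → 116
@116: pid [1B, align 1] → 117

0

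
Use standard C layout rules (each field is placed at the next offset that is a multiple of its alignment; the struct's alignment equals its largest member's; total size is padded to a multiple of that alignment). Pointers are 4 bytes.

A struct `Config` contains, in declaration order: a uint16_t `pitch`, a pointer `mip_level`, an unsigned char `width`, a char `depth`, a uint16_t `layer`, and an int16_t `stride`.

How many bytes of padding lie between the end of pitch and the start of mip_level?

0..2  pitch  (2B, 2-aligned)
2..4  -- padding (2B)
4..8  mip_level  (4B, 4-aligned)

2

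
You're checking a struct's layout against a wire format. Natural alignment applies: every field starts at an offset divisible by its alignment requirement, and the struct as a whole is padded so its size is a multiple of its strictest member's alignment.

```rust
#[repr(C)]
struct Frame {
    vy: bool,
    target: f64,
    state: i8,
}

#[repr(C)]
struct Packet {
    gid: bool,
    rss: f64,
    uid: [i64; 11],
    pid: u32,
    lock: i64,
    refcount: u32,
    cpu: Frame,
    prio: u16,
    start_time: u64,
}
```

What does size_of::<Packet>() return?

168

Frame: 0..1  vy  (1B, 1-aligned); 1..8  -- padding (7B); 8..16  target  (8B, 8-aligned); 16..17  state  (1B, 1-aligned); 17..24  -- tail padding (7B); sizeof = 24, alignof = 8
0..1  gid  (1B, 1-aligned)
1..8  -- padding (7B)
8..16  rss  (8B, 8-aligned)
16..104  uid  (88B, 8-aligned)
104..108  pid  (4B, 4-aligned)
108..112  -- padding (4B)
112..120  lock  (8B, 8-aligned)
120..124  refcount  (4B, 4-aligned)
124..128  -- padding (4B)
128..152  cpu  (24B, 8-aligned)
152..154  prio  (2B, 2-aligned)
154..160  -- padding (6B)
160..168  start_time  (8B, 8-aligned)
sizeof = 168, alignof = 8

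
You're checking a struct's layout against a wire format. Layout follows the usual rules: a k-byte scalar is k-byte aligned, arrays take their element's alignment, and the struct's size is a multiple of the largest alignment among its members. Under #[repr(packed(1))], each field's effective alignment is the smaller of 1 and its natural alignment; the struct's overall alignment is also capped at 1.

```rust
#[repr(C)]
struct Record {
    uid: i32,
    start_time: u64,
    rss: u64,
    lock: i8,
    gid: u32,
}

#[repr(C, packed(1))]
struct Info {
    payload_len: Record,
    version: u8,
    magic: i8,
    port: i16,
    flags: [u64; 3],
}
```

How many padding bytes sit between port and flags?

Record: 0..4  uid  (4B, 4-aligned); 4..8  -- padding (4B); 8..16  start_time  (8B, 8-aligned); 16..24  rss  (8B, 8-aligned); 24..25  lock  (1B, 1-aligned); 25..28  -- padding (3B); 28..32  gid  (4B, 4-aligned); sizeof = 32, alignof = 8
0..32  payload_len  (32B, 1-aligned)
32..33  version  (1B, 1-aligned)
33..34  magic  (1B, 1-aligned)
34..36  port  (2B, 1-aligned)
36..60  flags  (24B, 1-aligned)

0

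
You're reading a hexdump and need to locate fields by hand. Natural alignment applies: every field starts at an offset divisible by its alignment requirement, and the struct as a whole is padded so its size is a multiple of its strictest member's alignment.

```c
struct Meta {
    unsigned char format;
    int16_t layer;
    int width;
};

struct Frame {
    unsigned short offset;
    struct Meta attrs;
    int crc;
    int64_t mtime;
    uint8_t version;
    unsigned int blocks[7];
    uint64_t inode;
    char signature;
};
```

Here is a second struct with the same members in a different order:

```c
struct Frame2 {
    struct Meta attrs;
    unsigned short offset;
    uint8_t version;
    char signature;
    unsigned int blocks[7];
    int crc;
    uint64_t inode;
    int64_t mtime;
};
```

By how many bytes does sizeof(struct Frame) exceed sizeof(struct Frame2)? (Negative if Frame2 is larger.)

Meta: format at 0 (size 1, align 1) → ends 1; pad 1 to align 2 for layer; layer at 2 (size 2, align 2) → ends 4; width at 4 (size 4, align 4) → ends 8; total 8 bytes, alignment 4
offset at 0 (size 2, align 2) → ends 2
pad 2 to align 4 for attrs
attrs at 4 (size 8, align 4) → ends 12
crc at 12 (size 4, align 4) → ends 16
mtime at 16 (size 8, align 8) → ends 24
version at 24 (size 1, align 1) → ends 25
pad 3 to align 4 for blocks
blocks at 28 (size 28, align 4) → ends 56
inode at 56 (size 8, align 8) → ends 64
signature at 64 (size 1, align 1) → ends 65
tail pad 7 to reach multiple of 8
total 72 bytes, alignment 8
— Frame2 —
attrs at 0 (size 8, align 4) → ends 8
offset at 8 (size 2, align 2) → ends 10
version at 10 (size 1, align 1) → ends 11
signature at 11 (size 1, align 1) → ends 12
blocks at 12 (size 28, align 4) → ends 40
crc at 40 (size 4, align 4) → ends 44
pad 4 to align 8 for inode
inode at 48 (size 8, align 8) → ends 56
mtime at 56 (size 8, align 8) → ends 64
total 64 bytes, alignment 8
72 − 64 = 8

8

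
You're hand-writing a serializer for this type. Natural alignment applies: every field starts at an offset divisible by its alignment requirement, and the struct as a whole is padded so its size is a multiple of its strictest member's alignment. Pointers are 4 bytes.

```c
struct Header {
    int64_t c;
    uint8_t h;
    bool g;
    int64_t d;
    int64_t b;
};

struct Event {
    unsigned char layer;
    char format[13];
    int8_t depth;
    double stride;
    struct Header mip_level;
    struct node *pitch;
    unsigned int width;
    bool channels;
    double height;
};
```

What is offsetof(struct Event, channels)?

64

Header: @0: c [8B, align 8] → 8; @8: h [1B, align 1] → 9; @9: g [1B, align 1] → 10; +6 pad (align 8); @16: d [8B, align 8] → 24; @24: b [8B, align 8] → 32; size 32, align 8
@0: layer [1B, align 1] → 1
@1: format [13B, align 1] → 14
@14: depth [1B, align 1] → 15
+1 pad (align 8)
@16: stride [8B, align 8] → 24
@24: mip_level [32B, align 8] → 56
@56: pitch [4B, align 4] → 60
@60: width [4B, align 4] → 64
@64: channels [1B, align 1] → 65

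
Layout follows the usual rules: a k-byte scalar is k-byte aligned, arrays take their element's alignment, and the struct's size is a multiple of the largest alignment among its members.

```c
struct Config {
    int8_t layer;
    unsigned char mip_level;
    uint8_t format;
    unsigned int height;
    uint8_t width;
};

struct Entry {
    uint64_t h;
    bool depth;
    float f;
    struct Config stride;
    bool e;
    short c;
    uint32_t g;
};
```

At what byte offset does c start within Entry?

Config: @0: layer [1B, align 1] → 1; @1: mip_level [1B, align 1] → 2; @2: format [1B, align 1] → 3; +1 pad (align 4); @4: height [4B, align 4] → 8; @8: width [1B, align 1] → 9; +3 tail pad (align 4); size 12, align 4
@0: h [8B, align 8] → 8
@8: depth [1B, align 1] → 9
+3 pad (align 4)
@12: f [4B, align 4] → 16
@16: stride [12B, align 4] → 28
@28: e [1B, align 1] → 29
+1 pad (align 2)
@30: c [2B, align 2] → 32

30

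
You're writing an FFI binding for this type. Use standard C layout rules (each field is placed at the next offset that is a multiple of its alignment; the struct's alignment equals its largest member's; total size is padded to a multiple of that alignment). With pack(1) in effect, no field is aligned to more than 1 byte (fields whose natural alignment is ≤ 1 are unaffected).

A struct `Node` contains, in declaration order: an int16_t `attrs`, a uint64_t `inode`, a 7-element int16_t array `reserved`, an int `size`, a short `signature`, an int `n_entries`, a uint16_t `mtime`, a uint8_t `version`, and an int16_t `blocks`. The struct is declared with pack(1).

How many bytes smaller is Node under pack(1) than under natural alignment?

17

natural layout:
  attrs at 0 (size 2, align 2) → ends 2
  pad 6 to align 8 for inode
  inode at 8 (size 8, align 8) → ends 16
  reserved at 16 (size 14, align 2) → ends 30
  pad 2 to align 4 for size
  size at 32 (size 4, align 4) → ends 36
  signature at 36 (size 2, align 2) → ends 38
  pad 2 to align 4 for n_entries
  n_entries at 40 (size 4, align 4) → ends 44
  mtime at 44 (size 2, align 2) → ends 46
  version at 46 (size 1, align 1) → ends 47
  pad 1 to align 2 for blocks
  blocks at 48 (size 2, align 2) → ends 50
  tail pad 6 to reach multiple of 8
  total 56 bytes, alignment 8
packed(1) layout:
  attrs at 0 (size 2, align 1) → ends 2
  inode at 2 (size 8, align 1) → ends 10
  reserved at 10 (size 14, align 1) → ends 24
  size at 24 (size 4, align 1) → ends 28
  signature at 28 (size 2, align 1) → ends 30
  n_entries at 30 (size 4, align 1) → ends 34
  mtime at 34 (size 2, align 1) → ends 36
  version at 36 (size 1, align 1) → ends 37
  blocks at 37 (size 2, align 1) → ends 39
  total 39 bytes, alignment 1
56 − 39 = 17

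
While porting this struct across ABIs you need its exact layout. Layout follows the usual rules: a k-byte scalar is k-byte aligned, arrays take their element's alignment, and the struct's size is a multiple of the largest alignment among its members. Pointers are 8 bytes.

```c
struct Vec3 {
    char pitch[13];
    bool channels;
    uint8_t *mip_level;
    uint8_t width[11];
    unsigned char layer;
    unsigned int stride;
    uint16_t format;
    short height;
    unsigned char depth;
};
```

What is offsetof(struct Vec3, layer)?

0..13  pitch  (13B, 1-aligned)
13..14  channels  (1B, 1-aligned)
14..16  -- padding (2B)
16..24  mip_level  (8B, 8-aligned)
24..35  width  (11B, 1-aligned)
35..36  layer  (1B, 1-aligned)

35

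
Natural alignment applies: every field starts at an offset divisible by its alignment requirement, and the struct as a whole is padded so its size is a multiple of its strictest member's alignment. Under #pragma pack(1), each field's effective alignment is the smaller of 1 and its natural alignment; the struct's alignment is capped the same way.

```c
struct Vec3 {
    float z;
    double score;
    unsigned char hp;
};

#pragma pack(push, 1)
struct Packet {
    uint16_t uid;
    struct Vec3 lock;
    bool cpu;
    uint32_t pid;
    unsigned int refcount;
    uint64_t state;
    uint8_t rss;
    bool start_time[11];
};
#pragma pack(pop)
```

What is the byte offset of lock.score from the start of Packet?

10

Vec3: @0: z [4B, align 4] → 4; +4 pad (align 8); @8: score [8B, align 8] → 16; @16: hp [1B, align 1] → 17; +7 tail pad (align 8); size 24, align 8
@0: uid [2B, align 1] → 2
@2: lock [24B, align 1] → 26
within Vec3: score at 8
2 + 8 = 10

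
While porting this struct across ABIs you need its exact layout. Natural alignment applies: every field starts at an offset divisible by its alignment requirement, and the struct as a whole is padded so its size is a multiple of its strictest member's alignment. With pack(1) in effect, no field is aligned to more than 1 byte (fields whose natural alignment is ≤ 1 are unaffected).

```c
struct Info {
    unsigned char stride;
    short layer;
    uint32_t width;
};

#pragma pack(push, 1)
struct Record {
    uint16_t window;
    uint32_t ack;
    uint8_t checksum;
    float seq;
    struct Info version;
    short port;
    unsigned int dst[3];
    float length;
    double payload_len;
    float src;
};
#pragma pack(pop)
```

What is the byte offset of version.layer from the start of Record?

13

Info: stride at 0 (size 1, align 1) → ends 1; pad 1 to align 2 for layer; layer at 2 (size 2, align 2) → ends 4; width at 4 (size 4, align 4) → ends 8; total 8 bytes, alignment 4
window at 0 (size 2, align 1) → ends 2
ack at 2 (size 4, align 1) → ends 6
checksum at 6 (size 1, align 1) → ends 7
seq at 7 (size 4, align 1) → ends 11
version at 11 (size 8, align 1) → ends 19
within Info: layer at 2
11 + 2 = 13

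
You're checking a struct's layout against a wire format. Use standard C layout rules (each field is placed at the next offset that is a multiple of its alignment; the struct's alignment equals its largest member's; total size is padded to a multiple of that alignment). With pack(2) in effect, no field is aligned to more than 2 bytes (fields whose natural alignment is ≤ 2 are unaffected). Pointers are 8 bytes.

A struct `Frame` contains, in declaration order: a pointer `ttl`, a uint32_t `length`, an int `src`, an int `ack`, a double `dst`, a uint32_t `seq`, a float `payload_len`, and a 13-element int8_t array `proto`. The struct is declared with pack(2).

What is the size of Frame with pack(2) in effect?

@0: ttl [8B, align 2] → 8
@8: length [4B, align 2] → 12
@12: src [4B, align 2] → 16
@16: ack [4B, align 2] → 20
@20: dst [8B, align 2] → 28
@28: seq [4B, align 2] → 32
@32: payload_len [4B, align 2] → 36
@36: proto [13B, align 1] → 49
+1 tail pad (align 2)
size 50, align 2

50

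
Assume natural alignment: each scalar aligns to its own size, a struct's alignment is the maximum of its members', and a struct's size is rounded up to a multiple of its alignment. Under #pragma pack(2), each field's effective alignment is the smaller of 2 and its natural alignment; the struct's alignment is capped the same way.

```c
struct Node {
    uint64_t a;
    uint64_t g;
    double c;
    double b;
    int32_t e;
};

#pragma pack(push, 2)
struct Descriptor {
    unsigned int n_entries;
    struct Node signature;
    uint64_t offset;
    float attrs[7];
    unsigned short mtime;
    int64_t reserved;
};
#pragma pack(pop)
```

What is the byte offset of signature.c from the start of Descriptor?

20

Node: a at 0 (size 8, align 8) → ends 8; g at 8 (size 8, align 8) → ends 16; c at 16 (size 8, align 8) → ends 24; b at 24 (size 8, align 8) → ends 32; e at 32 (size 4, align 4) → ends 36; tail pad 4 to reach multiple of 8; total 40 bytes, alignment 8
n_entries at 0 (size 4, align 2) → ends 4
signature at 4 (size 40, align 2) → ends 44
within Node: c at 16
4 + 16 = 20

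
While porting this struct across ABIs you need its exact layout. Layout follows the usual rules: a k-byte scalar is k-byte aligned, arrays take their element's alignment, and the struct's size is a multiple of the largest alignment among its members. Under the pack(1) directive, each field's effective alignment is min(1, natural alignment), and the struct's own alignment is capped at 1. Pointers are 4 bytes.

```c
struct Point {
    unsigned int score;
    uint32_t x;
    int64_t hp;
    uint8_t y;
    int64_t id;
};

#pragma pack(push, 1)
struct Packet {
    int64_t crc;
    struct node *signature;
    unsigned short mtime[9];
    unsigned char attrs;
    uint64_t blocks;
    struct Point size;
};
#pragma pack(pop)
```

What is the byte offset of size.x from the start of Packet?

43

Point: @0: score [4B, align 4] → 4; @4: x [4B, align 4] → 8; @8: hp [8B, align 8] → 16; @16: y [1B, align 1] → 17; +7 pad (align 8); @24: id [8B, align 8] → 32; size 32, align 8
@0: crc [8B, align 1] → 8
@8: signature [4B, align 1] → 12
@12: mtime [18B, align 1] → 30
@30: attrs [1B, align 1] → 31
@31: blocks [8B, align 1] → 39
@39: size [32B, align 1] → 71
within Point: x at 4
39 + 4 = 43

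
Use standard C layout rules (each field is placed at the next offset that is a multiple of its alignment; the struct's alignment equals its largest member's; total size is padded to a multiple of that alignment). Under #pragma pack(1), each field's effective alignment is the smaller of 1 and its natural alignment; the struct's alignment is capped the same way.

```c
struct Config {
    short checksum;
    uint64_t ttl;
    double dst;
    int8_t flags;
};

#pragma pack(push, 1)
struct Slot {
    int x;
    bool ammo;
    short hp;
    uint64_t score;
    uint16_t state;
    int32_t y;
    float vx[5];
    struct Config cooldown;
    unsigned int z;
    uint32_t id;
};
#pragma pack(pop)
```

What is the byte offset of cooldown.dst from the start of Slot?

Config: 0..2  checksum  (2B, 2-aligned); 2..8  -- padding (6B); 8..16  ttl  (8B, 8-aligned); 16..24  dst  (8B, 8-aligned); 24..25  flags  (1B, 1-aligned); 25..32  -- tail padding (7B); sizeof = 32, alignof = 8
0..4  x  (4B, 1-aligned)
4..5  ammo  (1B, 1-aligned)
5..7  hp  (2B, 1-aligned)
7..15  score  (8B, 1-aligned)
15..17  state  (2B, 1-aligned)
17..21  y  (4B, 1-aligned)
21..41  vx  (20B, 1-aligned)
41..73  cooldown  (32B, 1-aligned)
within Config: dst at 16
41 + 16 = 57

57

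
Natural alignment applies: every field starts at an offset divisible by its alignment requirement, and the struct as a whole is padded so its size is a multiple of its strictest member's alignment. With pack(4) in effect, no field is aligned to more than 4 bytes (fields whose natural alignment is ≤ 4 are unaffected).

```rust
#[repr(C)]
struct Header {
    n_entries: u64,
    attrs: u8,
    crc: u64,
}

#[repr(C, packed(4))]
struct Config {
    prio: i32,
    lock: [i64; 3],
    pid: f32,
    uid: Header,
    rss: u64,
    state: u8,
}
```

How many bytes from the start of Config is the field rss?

56

Header: 0..8  n_entries  (8B, 8-aligned); 8..9  attrs  (1B, 1-aligned); 9..16  -- padding (7B); 16..24  crc  (8B, 8-aligned); sizeof = 24, alignof = 8
0..4  prio  (4B, 4-aligned)
4..28  lock  (24B, 4-aligned)
28..32  pid  (4B, 4-aligned)
32..56  uid  (24B, 4-aligned)
56..64  rss  (8B, 4-aligned)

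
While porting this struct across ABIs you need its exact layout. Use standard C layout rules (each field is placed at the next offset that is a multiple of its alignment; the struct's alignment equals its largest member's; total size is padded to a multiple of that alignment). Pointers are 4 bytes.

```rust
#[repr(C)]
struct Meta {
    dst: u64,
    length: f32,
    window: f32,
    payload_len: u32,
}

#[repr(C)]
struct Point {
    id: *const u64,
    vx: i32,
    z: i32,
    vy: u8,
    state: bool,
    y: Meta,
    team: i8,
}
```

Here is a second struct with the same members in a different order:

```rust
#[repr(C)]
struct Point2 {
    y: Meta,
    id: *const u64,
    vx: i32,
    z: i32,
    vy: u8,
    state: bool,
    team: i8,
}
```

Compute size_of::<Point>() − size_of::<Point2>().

8

Meta: dst at 0 (size 8, align 8) → ends 8; length at 8 (size 4, align 4) → ends 12; window at 12 (size 4, align 4) → ends 16; payload_len at 16 (size 4, align 4) → ends 20; tail pad 4 to reach multiple of 8; total 24 bytes, alignment 8
id at 0 (size 4, align 4) → ends 4
vx at 4 (size 4, align 4) → ends 8
z at 8 (size 4, align 4) → ends 12
vy at 12 (size 1, align 1) → ends 13
state at 13 (size 1, align 1) → ends 14
pad 2 to align 8 for y
y at 16 (size 24, align 8) → ends 40
team at 40 (size 1, align 1) → ends 41
tail pad 7 to reach multiple of 8
total 48 bytes, alignment 8
— Point2 —
y at 0 (size 24, align 8) → ends 24
id at 24 (size 4, align 4) → ends 28
vx at 28 (size 4, align 4) → ends 32
z at 32 (size 4, align 4) → ends 36
vy at 36 (size 1, align 1) → ends 37
state at 37 (size 1, align 1) → ends 38
team at 38 (size 1, align 1) → ends 39
tail pad 1 to reach multiple of 8
total 40 bytes, alignment 8
48 − 40 = 8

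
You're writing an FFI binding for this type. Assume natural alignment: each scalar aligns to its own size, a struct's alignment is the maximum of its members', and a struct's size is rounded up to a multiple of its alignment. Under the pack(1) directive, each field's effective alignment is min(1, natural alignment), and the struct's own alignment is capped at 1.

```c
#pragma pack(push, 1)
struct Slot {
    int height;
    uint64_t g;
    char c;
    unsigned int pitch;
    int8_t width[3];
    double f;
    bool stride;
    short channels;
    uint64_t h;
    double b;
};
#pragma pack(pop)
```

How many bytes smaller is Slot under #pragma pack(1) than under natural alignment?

natural layout:
  height at 0 (size 4, align 4) → ends 4
  pad 4 to align 8 for g
  g at 8 (size 8, align 8) → ends 16
  c at 16 (size 1, align 1) → ends 17
  pad 3 to align 4 for pitch
  pitch at 20 (size 4, align 4) → ends 24
  width at 24 (size 3, align 1) → ends 27
  pad 5 to align 8 for f
  f at 32 (size 8, align 8) → ends 40
  stride at 40 (size 1, align 1) → ends 41
  pad 1 to align 2 for channels
  channels at 42 (size 2, align 2) → ends 44
  pad 4 to align 8 for h
  h at 48 (size 8, align 8) → ends 56
  b at 56 (size 8, align 8) → ends 64
  total 64 bytes, alignment 8
packed(1) layout:
  height at 0 (size 4, align 1) → ends 4
  g at 4 (size 8, align 1) → ends 12
  c at 12 (size 1, align 1) → ends 13
  pitch at 13 (size 4, align 1) → ends 17
  width at 17 (size 3, align 1) → ends 20
  f at 20 (size 8, align 1) → ends 28
  stride at 28 (size 1, align 1) → ends 29
  channels at 29 (size 2, align 1) → ends 31
  h at 31 (size 8, align 1) → ends 39
  b at 39 (size 8, align 1) → ends 47
  total 47 bytes, alignment 1
64 − 47 = 17

17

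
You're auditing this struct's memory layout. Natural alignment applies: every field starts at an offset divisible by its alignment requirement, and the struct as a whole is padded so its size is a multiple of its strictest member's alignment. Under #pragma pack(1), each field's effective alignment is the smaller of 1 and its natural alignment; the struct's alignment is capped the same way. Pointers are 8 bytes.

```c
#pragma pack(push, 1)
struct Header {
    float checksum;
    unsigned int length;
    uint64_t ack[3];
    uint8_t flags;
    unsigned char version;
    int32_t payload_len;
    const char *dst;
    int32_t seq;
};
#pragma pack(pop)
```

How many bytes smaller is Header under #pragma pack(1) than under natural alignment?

6

natural layout:
  0..4  checksum  (4B, 4-aligned)
  4..8  length  (4B, 4-aligned)
  8..32  ack  (24B, 8-aligned)
  32..33  flags  (1B, 1-aligned)
  33..34  version  (1B, 1-aligned)
  34..36  -- padding (2B)
  36..40  payload_len  (4B, 4-aligned)
  40..48  dst  (8B, 8-aligned)
  48..52  seq  (4B, 4-aligned)
  52..56  -- tail padding (4B)
  sizeof = 56, alignof = 8
packed(1) layout:
  0..4  checksum  (4B, 1-aligned)
  4..8  length  (4B, 1-aligned)
  8..32  ack  (24B, 1-aligned)
  32..33  flags  (1B, 1-aligned)
  33..34  version  (1B, 1-aligned)
  34..38  payload_len  (4B, 1-aligned)
  38..46  dst  (8B, 1-aligned)
  46..50  seq  (4B, 1-aligned)
  sizeof = 50, alignof = 1
56 − 50 = 6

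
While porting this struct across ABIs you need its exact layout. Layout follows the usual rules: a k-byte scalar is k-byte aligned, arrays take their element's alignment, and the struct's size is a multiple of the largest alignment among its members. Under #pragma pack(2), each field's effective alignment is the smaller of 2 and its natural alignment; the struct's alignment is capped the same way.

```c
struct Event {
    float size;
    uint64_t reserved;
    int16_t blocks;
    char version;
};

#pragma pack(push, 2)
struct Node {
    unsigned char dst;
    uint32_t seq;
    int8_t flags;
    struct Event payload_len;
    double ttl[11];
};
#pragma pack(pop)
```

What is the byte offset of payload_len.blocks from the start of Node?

24

Event: size at 0 (size 4, align 4) → ends 4; pad 4 to align 8 for reserved; reserved at 8 (size 8, align 8) → ends 16; blocks at 16 (size 2, align 2) → ends 18; version at 18 (size 1, align 1) → ends 19; tail pad 5 to reach multiple of 8; total 24 bytes, alignment 8
dst at 0 (size 1, align 1) → ends 1
pad 1 to align 2 for seq
seq at 2 (size 4, align 2) → ends 6
flags at 6 (size 1, align 1) → ends 7
pad 1 to align 2 for payload_len
payload_len at 8 (size 24, align 2) → ends 32
within Event: blocks at 16
8 + 16 = 24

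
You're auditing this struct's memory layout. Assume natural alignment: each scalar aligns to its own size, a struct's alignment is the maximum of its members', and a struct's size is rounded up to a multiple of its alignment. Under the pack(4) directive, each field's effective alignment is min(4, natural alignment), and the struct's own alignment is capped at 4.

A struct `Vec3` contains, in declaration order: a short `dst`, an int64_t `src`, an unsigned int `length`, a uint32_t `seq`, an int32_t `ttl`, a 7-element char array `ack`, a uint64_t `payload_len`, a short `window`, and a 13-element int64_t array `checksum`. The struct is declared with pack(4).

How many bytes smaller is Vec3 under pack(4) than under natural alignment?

natural layout:
  @0: dst [2B, align 2] → 2
  +6 pad (align 8)
  @8: src [8B, align 8] → 16
  @16: length [4B, align 4] → 20
  @20: seq [4B, align 4] → 24
  @24: ttl [4B, align 4] → 28
  @28: ack [7B, align 1] → 35
  +5 pad (align 8)
  @40: payload_len [8B, align 8] → 48
  @48: window [2B, align 2] → 50
  +6 pad (align 8)
  @56: checksum [104B, align 8] → 160
  size 160, align 8
packed(4) layout:
  @0: dst [2B, align 2] → 2
  +2 pad (align 4)
  @4: src [8B, align 4] → 12
  @12: length [4B, align 4] → 16
  @16: seq [4B, align 4] → 20
  @20: ttl [4B, align 4] → 24
  @24: ack [7B, align 1] → 31
  +1 pad (align 4)
  @32: payload_len [8B, align 4] → 40
  @40: window [2B, align 2] → 42
  +2 pad (align 4)
  @44: checksum [104B, align 4] → 148
  size 148, align 4
160 − 148 = 12

12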